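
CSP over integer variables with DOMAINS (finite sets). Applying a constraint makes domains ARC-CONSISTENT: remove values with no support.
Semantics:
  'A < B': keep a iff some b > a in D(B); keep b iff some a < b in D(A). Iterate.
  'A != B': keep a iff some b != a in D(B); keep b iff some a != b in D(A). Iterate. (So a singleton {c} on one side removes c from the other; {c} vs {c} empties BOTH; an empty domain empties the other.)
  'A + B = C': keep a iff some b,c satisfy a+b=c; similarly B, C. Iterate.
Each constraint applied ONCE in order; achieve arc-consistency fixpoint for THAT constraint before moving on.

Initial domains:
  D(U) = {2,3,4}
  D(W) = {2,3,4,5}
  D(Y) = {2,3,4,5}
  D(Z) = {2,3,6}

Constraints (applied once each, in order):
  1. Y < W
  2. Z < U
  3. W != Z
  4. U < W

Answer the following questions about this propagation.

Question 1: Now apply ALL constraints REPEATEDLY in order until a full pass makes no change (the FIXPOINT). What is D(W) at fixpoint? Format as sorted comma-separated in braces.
Answer: {4,5}

Derivation:
pass 0 (initial): D(W)={2,3,4,5}
pass 1: U {2,3,4}->{3,4}; W {2,3,4,5}->{4,5}; Y {2,3,4,5}->{2,3,4}; Z {2,3,6}->{2,3}
pass 2: no change
Fixpoint after 2 passes: D(W) = {4,5}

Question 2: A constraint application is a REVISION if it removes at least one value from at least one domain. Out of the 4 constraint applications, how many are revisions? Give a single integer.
Constraint 1 (Y < W) on D(Y)={2,3,4,5} D(W)={2,3,4,5}: Y {2,3,4,5}->{2,3,4}; W {2,3,4,5}->{3,4,5} => REVISION
Constraint 2 (Z < U) on D(Z)={2,3,6} D(U)={2,3,4}: Z {2,3,6}->{2,3}; U {2,3,4}->{3,4} => REVISION
Constraint 3 (W != Z) on D(W)={3,4,5} D(Z)={2,3}: no change => not a revision
Constraint 4 (U < W) on D(U)={3,4} D(W)={3,4,5}: W {3,4,5}->{4,5} => REVISION
Total revisions = 3

Answer: 3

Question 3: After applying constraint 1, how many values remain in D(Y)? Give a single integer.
Answer: 3

Derivation:
Constraint 1 (Y < W) on D(Y)={2,3,4,5} D(W)={2,3,4,5}: Y {2,3,4,5}->{2,3,4}; W {2,3,4,5}->{3,4,5}
So after constraint 1: D(Y)={2,3,4}, size = 3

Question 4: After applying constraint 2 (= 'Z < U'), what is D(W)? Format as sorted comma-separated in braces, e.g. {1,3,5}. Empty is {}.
Constraint 1 (Y < W) on D(Y)={2,3,4,5} D(W)={2,3,4,5}: Y {2,3,4,5}->{2,3,4}; W {2,3,4,5}->{3,4,5}
Constraint 2 (Z < U) on D(Z)={2,3,6} D(U)={2,3,4}: Z {2,3,6}->{2,3}; U {2,3,4}->{3,4}
So after constraint 2: D(W) = {3,4,5}

Answer: {3,4,5}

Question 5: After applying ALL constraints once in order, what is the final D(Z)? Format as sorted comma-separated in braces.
Answer: {2,3}

Derivation:
Constraint 1 (Y < W) on D(Y)={2,3,4,5} D(W)={2,3,4,5}: Y {2,3,4,5}->{2,3,4}; W {2,3,4,5}->{3,4,5}
Constraint 2 (Z < U) on D(Z)={2,3,6} D(U)={2,3,4}: Z {2,3,6}->{2,3}; U {2,3,4}->{3,4}
Constraint 3 (W != Z) on D(W)={3,4,5} D(Z)={2,3}: no change
Constraint 4 (U < W) on D(U)={3,4} D(W)={3,4,5}: W {3,4,5}->{4,5}
So after all 4 constraints: D(Z) = {2,3}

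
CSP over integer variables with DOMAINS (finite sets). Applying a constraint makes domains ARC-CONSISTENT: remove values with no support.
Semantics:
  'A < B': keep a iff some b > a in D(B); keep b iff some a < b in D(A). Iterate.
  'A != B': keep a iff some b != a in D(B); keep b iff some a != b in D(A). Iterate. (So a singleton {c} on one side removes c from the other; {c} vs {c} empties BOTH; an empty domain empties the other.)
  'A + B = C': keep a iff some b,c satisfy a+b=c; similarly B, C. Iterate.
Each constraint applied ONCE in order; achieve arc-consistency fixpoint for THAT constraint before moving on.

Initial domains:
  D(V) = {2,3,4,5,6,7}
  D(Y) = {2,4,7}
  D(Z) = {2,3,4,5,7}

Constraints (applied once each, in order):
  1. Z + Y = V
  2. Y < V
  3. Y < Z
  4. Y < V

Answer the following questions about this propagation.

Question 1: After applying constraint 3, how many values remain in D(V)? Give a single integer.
Answer: 4

Derivation:
Constraint 1 (Z + Y = V) on D(Z)={2,3,4,5,7} D(Y)={2,4,7} D(V)={2,3,4,5,6,7}: Z {2,3,4,5,7}->{2,3,4,5}; Y {2,4,7}->{2,4}; V {2,3,4,5,6,7}->{4,5,6,7}
Constraint 2 (Y < V) on D(Y)={2,4} D(V)={4,5,6,7}: no change
Constraint 3 (Y < Z) on D(Y)={2,4} D(Z)={2,3,4,5}: Z {2,3,4,5}->{3,4,5}
So after constraint 3: D(V)={4,5,6,7}, size = 4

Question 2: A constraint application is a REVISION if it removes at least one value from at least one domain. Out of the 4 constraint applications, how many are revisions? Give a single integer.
Answer: 2

Derivation:
Constraint 1 (Z + Y = V) on D(Z)={2,3,4,5,7} D(Y)={2,4,7} D(V)={2,3,4,5,6,7}: Z {2,3,4,5,7}->{2,3,4,5}; Y {2,4,7}->{2,4}; V {2,3,4,5,6,7}->{4,5,6,7} => REVISION
Constraint 2 (Y < V) on D(Y)={2,4} D(V)={4,5,6,7}: no change => not a revision
Constraint 3 (Y < Z) on D(Y)={2,4} D(Z)={2,3,4,5}: Z {2,3,4,5}->{3,4,5} => REVISION
Constraint 4 (Y < V) on D(Y)={2,4} D(V)={4,5,6,7}: no change => not a revision
Total revisions = 2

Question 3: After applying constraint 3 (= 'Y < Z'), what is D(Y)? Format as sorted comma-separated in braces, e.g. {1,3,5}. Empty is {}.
Answer: {2,4}

Derivation:
Constraint 1 (Z + Y = V) on D(Z)={2,3,4,5,7} D(Y)={2,4,7} D(V)={2,3,4,5,6,7}: Z {2,3,4,5,7}->{2,3,4,5}; Y {2,4,7}->{2,4}; V {2,3,4,5,6,7}->{4,5,6,7}
Constraint 2 (Y < V) on D(Y)={2,4} D(V)={4,5,6,7}: no change
Constraint 3 (Y < Z) on D(Y)={2,4} D(Z)={2,3,4,5}: Z {2,3,4,5}->{3,4,5}
So after constraint 3: D(Y) = {2,4}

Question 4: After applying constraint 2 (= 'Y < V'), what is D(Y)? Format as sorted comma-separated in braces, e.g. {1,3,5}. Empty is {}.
Answer: {2,4}

Derivation:
Constraint 1 (Z + Y = V) on D(Z)={2,3,4,5,7} D(Y)={2,4,7} D(V)={2,3,4,5,6,7}: Z {2,3,4,5,7}->{2,3,4,5}; Y {2,4,7}->{2,4}; V {2,3,4,5,6,7}->{4,5,6,7}
Constraint 2 (Y < V) on D(Y)={2,4} D(V)={4,5,6,7}: no change
So after constraint 2: D(Y) = {2,4}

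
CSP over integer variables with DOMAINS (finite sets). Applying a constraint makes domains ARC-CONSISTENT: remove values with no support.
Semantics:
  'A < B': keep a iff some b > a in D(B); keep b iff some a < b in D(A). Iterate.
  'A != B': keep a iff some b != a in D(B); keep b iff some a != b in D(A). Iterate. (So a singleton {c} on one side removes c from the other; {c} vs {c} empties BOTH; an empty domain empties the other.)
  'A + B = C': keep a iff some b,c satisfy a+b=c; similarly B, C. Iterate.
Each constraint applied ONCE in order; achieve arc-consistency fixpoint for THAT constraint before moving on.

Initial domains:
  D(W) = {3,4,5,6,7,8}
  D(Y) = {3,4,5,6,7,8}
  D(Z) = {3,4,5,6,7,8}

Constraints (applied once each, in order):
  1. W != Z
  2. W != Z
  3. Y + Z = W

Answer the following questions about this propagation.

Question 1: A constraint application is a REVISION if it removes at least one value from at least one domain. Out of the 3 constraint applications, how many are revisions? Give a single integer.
Constraint 1 (W != Z) on D(W)={3,4,5,6,7,8} D(Z)={3,4,5,6,7,8}: no change => not a revision
Constraint 2 (W != Z) on D(W)={3,4,5,6,7,8} D(Z)={3,4,5,6,7,8}: no change => not a revision
Constraint 3 (Y + Z = W) on D(Y)={3,4,5,6,7,8} D(Z)={3,4,5,6,7,8} D(W)={3,4,5,6,7,8}: Y {3,4,5,6,7,8}->{3,4,5}; Z {3,4,5,6,7,8}->{3,4,5}; W {3,4,5,6,7,8}->{6,7,8} => REVISION
Total revisions = 1

Answer: 1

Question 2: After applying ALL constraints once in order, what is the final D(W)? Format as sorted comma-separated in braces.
Constraint 1 (W != Z) on D(W)={3,4,5,6,7,8} D(Z)={3,4,5,6,7,8}: no change
Constraint 2 (W != Z) on D(W)={3,4,5,6,7,8} D(Z)={3,4,5,6,7,8}: no change
Constraint 3 (Y + Z = W) on D(Y)={3,4,5,6,7,8} D(Z)={3,4,5,6,7,8} D(W)={3,4,5,6,7,8}: Y {3,4,5,6,7,8}->{3,4,5}; Z {3,4,5,6,7,8}->{3,4,5}; W {3,4,5,6,7,8}->{6,7,8}
So after all 3 constraints: D(W) = {6,7,8}

Answer: {6,7,8}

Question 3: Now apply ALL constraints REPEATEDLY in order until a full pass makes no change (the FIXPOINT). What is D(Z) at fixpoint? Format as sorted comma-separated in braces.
pass 0 (initial): D(Z)={3,4,5,6,7,8}
pass 1: W {3,4,5,6,7,8}->{6,7,8}; Y {3,4,5,6,7,8}->{3,4,5}; Z {3,4,5,6,7,8}->{3,4,5}
pass 2: no change
Fixpoint after 2 passes: D(Z) = {3,4,5}

Answer: {3,4,5}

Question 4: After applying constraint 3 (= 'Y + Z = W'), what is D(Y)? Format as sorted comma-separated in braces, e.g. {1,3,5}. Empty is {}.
Constraint 1 (W != Z) on D(W)={3,4,5,6,7,8} D(Z)={3,4,5,6,7,8}: no change
Constraint 2 (W != Z) on D(W)={3,4,5,6,7,8} D(Z)={3,4,5,6,7,8}: no change
Constraint 3 (Y + Z = W) on D(Y)={3,4,5,6,7,8} D(Z)={3,4,5,6,7,8} D(W)={3,4,5,6,7,8}: Y {3,4,5,6,7,8}->{3,4,5}; Z {3,4,5,6,7,8}->{3,4,5}; W {3,4,5,6,7,8}->{6,7,8}
So after constraint 3: D(Y) = {3,4,5}

Answer: {3,4,5}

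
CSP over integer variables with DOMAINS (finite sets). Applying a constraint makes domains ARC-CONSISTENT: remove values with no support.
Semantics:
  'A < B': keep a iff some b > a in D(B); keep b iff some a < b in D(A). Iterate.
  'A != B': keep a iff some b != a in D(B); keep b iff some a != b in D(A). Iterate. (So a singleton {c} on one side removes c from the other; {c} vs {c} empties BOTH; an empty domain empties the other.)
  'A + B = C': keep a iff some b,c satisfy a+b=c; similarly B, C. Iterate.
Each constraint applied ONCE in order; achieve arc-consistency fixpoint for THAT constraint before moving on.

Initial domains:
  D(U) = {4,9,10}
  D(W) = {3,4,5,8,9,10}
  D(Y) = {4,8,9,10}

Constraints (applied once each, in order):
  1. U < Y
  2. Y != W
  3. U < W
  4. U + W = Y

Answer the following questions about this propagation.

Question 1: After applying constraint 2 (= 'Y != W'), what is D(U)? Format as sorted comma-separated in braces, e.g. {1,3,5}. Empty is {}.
Answer: {4,9}

Derivation:
Constraint 1 (U < Y) on D(U)={4,9,10} D(Y)={4,8,9,10}: U {4,9,10}->{4,9}; Y {4,8,9,10}->{8,9,10}
Constraint 2 (Y != W) on D(Y)={8,9,10} D(W)={3,4,5,8,9,10}: no change
So after constraint 2: D(U) = {4,9}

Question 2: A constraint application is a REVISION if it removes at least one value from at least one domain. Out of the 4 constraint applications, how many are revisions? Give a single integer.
Constraint 1 (U < Y) on D(U)={4,9,10} D(Y)={4,8,9,10}: U {4,9,10}->{4,9}; Y {4,8,9,10}->{8,9,10} => REVISION
Constraint 2 (Y != W) on D(Y)={8,9,10} D(W)={3,4,5,8,9,10}: no change => not a revision
Constraint 3 (U < W) on D(U)={4,9} D(W)={3,4,5,8,9,10}: W {3,4,5,8,9,10}->{5,8,9,10} => REVISION
Constraint 4 (U + W = Y) on D(U)={4,9} D(W)={5,8,9,10} D(Y)={8,9,10}: U {4,9}->{4}; W {5,8,9,10}->{5}; Y {8,9,10}->{9} => REVISION
Total revisions = 3

Answer: 3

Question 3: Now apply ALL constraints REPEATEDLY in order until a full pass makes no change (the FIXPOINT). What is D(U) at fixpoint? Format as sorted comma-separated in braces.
pass 0 (initial): D(U)={4,9,10}
pass 1: U {4,9,10}->{4}; W {3,4,5,8,9,10}->{5}; Y {4,8,9,10}->{9}
pass 2: no change
Fixpoint after 2 passes: D(U) = {4}

Answer: {4}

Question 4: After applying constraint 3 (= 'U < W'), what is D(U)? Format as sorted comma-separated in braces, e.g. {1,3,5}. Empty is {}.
Constraint 1 (U < Y) on D(U)={4,9,10} D(Y)={4,8,9,10}: U {4,9,10}->{4,9}; Y {4,8,9,10}->{8,9,10}
Constraint 2 (Y != W) on D(Y)={8,9,10} D(W)={3,4,5,8,9,10}: no change
Constraint 3 (U < W) on D(U)={4,9} D(W)={3,4,5,8,9,10}: W {3,4,5,8,9,10}->{5,8,9,10}
So after constraint 3: D(U) = {4,9}

Answer: {4,9}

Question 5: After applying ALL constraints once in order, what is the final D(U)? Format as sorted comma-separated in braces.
Answer: {4}

Derivation:
Constraint 1 (U < Y) on D(U)={4,9,10} D(Y)={4,8,9,10}: U {4,9,10}->{4,9}; Y {4,8,9,10}->{8,9,10}
Constraint 2 (Y != W) on D(Y)={8,9,10} D(W)={3,4,5,8,9,10}: no change
Constraint 3 (U < W) on D(U)={4,9} D(W)={3,4,5,8,9,10}: W {3,4,5,8,9,10}->{5,8,9,10}
Constraint 4 (U + W = Y) on D(U)={4,9} D(W)={5,8,9,10} D(Y)={8,9,10}: U {4,9}->{4}; W {5,8,9,10}->{5}; Y {8,9,10}->{9}
So after all 4 constraints: D(U) = {4}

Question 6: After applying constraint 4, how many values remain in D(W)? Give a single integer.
Answer: 1

Derivation:
Constraint 1 (U < Y) on D(U)={4,9,10} D(Y)={4,8,9,10}: U {4,9,10}->{4,9}; Y {4,8,9,10}->{8,9,10}
Constraint 2 (Y != W) on D(Y)={8,9,10} D(W)={3,4,5,8,9,10}: no change
Constraint 3 (U < W) on D(U)={4,9} D(W)={3,4,5,8,9,10}: W {3,4,5,8,9,10}->{5,8,9,10}
Constraint 4 (U + W = Y) on D(U)={4,9} D(W)={5,8,9,10} D(Y)={8,9,10}: U {4,9}->{4}; W {5,8,9,10}->{5}; Y {8,9,10}->{9}
So after constraint 4: D(W)={5}, size = 1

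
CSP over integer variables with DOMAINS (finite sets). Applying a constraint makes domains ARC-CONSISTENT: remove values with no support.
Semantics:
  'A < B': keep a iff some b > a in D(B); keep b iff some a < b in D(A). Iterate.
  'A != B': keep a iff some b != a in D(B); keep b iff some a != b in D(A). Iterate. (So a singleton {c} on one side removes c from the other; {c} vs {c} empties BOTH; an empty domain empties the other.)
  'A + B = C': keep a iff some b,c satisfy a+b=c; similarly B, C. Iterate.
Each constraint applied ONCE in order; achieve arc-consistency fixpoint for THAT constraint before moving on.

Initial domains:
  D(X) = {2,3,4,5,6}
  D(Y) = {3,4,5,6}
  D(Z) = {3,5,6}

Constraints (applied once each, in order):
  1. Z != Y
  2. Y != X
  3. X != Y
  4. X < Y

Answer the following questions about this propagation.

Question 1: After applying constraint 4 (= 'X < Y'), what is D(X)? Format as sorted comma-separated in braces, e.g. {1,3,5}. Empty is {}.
Answer: {2,3,4,5}

Derivation:
Constraint 1 (Z != Y) on D(Z)={3,5,6} D(Y)={3,4,5,6}: no change
Constraint 2 (Y != X) on D(Y)={3,4,5,6} D(X)={2,3,4,5,6}: no change
Constraint 3 (X != Y) on D(X)={2,3,4,5,6} D(Y)={3,4,5,6}: no change
Constraint 4 (X < Y) on D(X)={2,3,4,5,6} D(Y)={3,4,5,6}: X {2,3,4,5,6}->{2,3,4,5}
So after constraint 4: D(X) = {2,3,4,5}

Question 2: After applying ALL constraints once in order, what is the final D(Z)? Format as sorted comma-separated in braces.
Constraint 1 (Z != Y) on D(Z)={3,5,6} D(Y)={3,4,5,6}: no change
Constraint 2 (Y != X) on D(Y)={3,4,5,6} D(X)={2,3,4,5,6}: no change
Constraint 3 (X != Y) on D(X)={2,3,4,5,6} D(Y)={3,4,5,6}: no change
Constraint 4 (X < Y) on D(X)={2,3,4,5,6} D(Y)={3,4,5,6}: X {2,3,4,5,6}->{2,3,4,5}
So after all 4 constraints: D(Z) = {3,5,6}

Answer: {3,5,6}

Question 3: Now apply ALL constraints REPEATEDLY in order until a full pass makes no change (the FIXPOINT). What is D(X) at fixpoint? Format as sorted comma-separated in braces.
pass 0 (initial): D(X)={2,3,4,5,6}
pass 1: X {2,3,4,5,6}->{2,3,4,5}
pass 2: no change
Fixpoint after 2 passes: D(X) = {2,3,4,5}

Answer: {2,3,4,5}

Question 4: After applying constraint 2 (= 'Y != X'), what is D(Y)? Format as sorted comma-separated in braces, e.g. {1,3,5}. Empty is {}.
Answer: {3,4,5,6}

Derivation:
Constraint 1 (Z != Y) on D(Z)={3,5,6} D(Y)={3,4,5,6}: no change
Constraint 2 (Y != X) on D(Y)={3,4,5,6} D(X)={2,3,4,5,6}: no change
So after constraint 2: D(Y) = {3,4,5,6}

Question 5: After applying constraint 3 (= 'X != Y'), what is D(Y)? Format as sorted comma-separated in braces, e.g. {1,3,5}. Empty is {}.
Constraint 1 (Z != Y) on D(Z)={3,5,6} D(Y)={3,4,5,6}: no change
Constraint 2 (Y != X) on D(Y)={3,4,5,6} D(X)={2,3,4,5,6}: no change
Constraint 3 (X != Y) on D(X)={2,3,4,5,6} D(Y)={3,4,5,6}: no change
So after constraint 3: D(Y) = {3,4,5,6}

Answer: {3,4,5,6}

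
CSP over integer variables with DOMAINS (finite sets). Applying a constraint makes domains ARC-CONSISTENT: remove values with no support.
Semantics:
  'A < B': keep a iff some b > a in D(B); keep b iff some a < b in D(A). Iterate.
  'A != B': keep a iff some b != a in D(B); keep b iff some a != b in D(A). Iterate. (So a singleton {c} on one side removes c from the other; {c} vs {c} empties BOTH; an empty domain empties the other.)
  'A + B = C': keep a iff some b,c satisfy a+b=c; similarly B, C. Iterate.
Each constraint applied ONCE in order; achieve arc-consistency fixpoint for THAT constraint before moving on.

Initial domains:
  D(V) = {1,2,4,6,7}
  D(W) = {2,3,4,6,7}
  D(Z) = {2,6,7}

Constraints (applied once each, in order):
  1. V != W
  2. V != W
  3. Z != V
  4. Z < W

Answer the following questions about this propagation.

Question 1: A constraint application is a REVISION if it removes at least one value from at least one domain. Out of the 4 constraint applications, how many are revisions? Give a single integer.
Answer: 1

Derivation:
Constraint 1 (V != W) on D(V)={1,2,4,6,7} D(W)={2,3,4,6,7}: no change => not a revision
Constraint 2 (V != W) on D(V)={1,2,4,6,7} D(W)={2,3,4,6,7}: no change => not a revision
Constraint 3 (Z != V) on D(Z)={2,6,7} D(V)={1,2,4,6,7}: no change => not a revision
Constraint 4 (Z < W) on D(Z)={2,6,7} D(W)={2,3,4,6,7}: Z {2,6,7}->{2,6}; W {2,3,4,6,7}->{3,4,6,7} => REVISION
Total revisions = 1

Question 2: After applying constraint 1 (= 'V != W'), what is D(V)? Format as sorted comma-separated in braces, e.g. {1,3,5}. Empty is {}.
Constraint 1 (V != W) on D(V)={1,2,4,6,7} D(W)={2,3,4,6,7}: no change
So after constraint 1: D(V) = {1,2,4,6,7}

Answer: {1,2,4,6,7}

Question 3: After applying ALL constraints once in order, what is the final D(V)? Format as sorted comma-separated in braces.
Answer: {1,2,4,6,7}

Derivation:
Constraint 1 (V != W) on D(V)={1,2,4,6,7} D(W)={2,3,4,6,7}: no change
Constraint 2 (V != W) on D(V)={1,2,4,6,7} D(W)={2,3,4,6,7}: no change
Constraint 3 (Z != V) on D(Z)={2,6,7} D(V)={1,2,4,6,7}: no change
Constraint 4 (Z < W) on D(Z)={2,6,7} D(W)={2,3,4,6,7}: Z {2,6,7}->{2,6}; W {2,3,4,6,7}->{3,4,6,7}
So after all 4 constraints: D(V) = {1,2,4,6,7}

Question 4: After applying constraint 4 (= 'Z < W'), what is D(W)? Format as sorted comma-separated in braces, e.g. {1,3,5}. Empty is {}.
Constraint 1 (V != W) on D(V)={1,2,4,6,7} D(W)={2,3,4,6,7}: no change
Constraint 2 (V != W) on D(V)={1,2,4,6,7} D(W)={2,3,4,6,7}: no change
Constraint 3 (Z != V) on D(Z)={2,6,7} D(V)={1,2,4,6,7}: no change
Constraint 4 (Z < W) on D(Z)={2,6,7} D(W)={2,3,4,6,7}: Z {2,6,7}->{2,6}; W {2,3,4,6,7}->{3,4,6,7}
So after constraint 4: D(W) = {3,4,6,7}

Answer: {3,4,6,7}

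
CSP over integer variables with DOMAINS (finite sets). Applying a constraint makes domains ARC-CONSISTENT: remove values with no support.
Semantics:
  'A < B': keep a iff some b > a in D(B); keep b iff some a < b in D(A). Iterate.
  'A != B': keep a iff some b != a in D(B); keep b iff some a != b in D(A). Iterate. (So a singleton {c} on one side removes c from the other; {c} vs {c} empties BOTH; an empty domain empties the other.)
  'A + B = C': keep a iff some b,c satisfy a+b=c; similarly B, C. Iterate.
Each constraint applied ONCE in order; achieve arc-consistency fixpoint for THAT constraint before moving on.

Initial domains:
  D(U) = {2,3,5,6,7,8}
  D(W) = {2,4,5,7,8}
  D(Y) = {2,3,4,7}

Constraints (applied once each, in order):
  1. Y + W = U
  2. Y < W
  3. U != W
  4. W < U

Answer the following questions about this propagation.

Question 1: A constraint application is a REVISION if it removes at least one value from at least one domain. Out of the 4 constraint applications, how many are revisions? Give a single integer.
Answer: 2

Derivation:
Constraint 1 (Y + W = U) on D(Y)={2,3,4,7} D(W)={2,4,5,7,8} D(U)={2,3,5,6,7,8}: Y {2,3,4,7}->{2,3,4}; W {2,4,5,7,8}->{2,4,5}; U {2,3,5,6,7,8}->{5,6,7,8} => REVISION
Constraint 2 (Y < W) on D(Y)={2,3,4} D(W)={2,4,5}: W {2,4,5}->{4,5} => REVISION
Constraint 3 (U != W) on D(U)={5,6,7,8} D(W)={4,5}: no change => not a revision
Constraint 4 (W < U) on D(W)={4,5} D(U)={5,6,7,8}: no change => not a revision
Total revisions = 2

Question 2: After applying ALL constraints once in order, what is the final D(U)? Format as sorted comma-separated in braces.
Constraint 1 (Y + W = U) on D(Y)={2,3,4,7} D(W)={2,4,5,7,8} D(U)={2,3,5,6,7,8}: Y {2,3,4,7}->{2,3,4}; W {2,4,5,7,8}->{2,4,5}; U {2,3,5,6,7,8}->{5,6,7,8}
Constraint 2 (Y < W) on D(Y)={2,3,4} D(W)={2,4,5}: W {2,4,5}->{4,5}
Constraint 3 (U != W) on D(U)={5,6,7,8} D(W)={4,5}: no change
Constraint 4 (W < U) on D(W)={4,5} D(U)={5,6,7,8}: no change
So after all 4 constraints: D(U) = {5,6,7,8}

Answer: {5,6,7,8}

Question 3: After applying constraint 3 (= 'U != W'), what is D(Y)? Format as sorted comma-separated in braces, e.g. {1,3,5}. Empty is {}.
Answer: {2,3,4}

Derivation:
Constraint 1 (Y + W = U) on D(Y)={2,3,4,7} D(W)={2,4,5,7,8} D(U)={2,3,5,6,7,8}: Y {2,3,4,7}->{2,3,4}; W {2,4,5,7,8}->{2,4,5}; U {2,3,5,6,7,8}->{5,6,7,8}
Constraint 2 (Y < W) on D(Y)={2,3,4} D(W)={2,4,5}: W {2,4,5}->{4,5}
Constraint 3 (U != W) on D(U)={5,6,7,8} D(W)={4,5}: no change
So after constraint 3: D(Y) = {2,3,4}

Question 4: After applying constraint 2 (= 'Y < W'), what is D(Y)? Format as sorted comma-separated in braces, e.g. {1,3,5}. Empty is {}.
Answer: {2,3,4}

Derivation:
Constraint 1 (Y + W = U) on D(Y)={2,3,4,7} D(W)={2,4,5,7,8} D(U)={2,3,5,6,7,8}: Y {2,3,4,7}->{2,3,4}; W {2,4,5,7,8}->{2,4,5}; U {2,3,5,6,7,8}->{5,6,7,8}
Constraint 2 (Y < W) on D(Y)={2,3,4} D(W)={2,4,5}: W {2,4,5}->{4,5}
So after constraint 2: D(Y) = {2,3,4}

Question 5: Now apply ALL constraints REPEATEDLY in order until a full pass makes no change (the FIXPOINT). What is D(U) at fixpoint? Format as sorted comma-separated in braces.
Answer: {6,7,8}

Derivation:
pass 0 (initial): D(U)={2,3,5,6,7,8}
pass 1: U {2,3,5,6,7,8}->{5,6,7,8}; W {2,4,5,7,8}->{4,5}; Y {2,3,4,7}->{2,3,4}
pass 2: U {5,6,7,8}->{6,7,8}
pass 3: no change
Fixpoint after 3 passes: D(U) = {6,7,8}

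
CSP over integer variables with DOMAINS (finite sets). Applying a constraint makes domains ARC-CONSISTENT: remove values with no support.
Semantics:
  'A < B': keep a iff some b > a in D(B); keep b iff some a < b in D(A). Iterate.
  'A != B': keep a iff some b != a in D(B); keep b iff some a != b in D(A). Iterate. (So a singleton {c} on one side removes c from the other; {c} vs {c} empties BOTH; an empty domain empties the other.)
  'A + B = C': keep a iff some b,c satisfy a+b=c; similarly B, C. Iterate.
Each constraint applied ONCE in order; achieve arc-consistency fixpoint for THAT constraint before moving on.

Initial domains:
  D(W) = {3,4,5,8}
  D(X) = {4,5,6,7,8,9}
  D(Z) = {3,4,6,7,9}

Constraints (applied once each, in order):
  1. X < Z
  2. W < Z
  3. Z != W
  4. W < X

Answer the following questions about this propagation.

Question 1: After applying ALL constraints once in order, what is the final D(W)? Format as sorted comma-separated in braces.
Constraint 1 (X < Z) on D(X)={4,5,6,7,8,9} D(Z)={3,4,6,7,9}: X {4,5,6,7,8,9}->{4,5,6,7,8}; Z {3,4,6,7,9}->{6,7,9}
Constraint 2 (W < Z) on D(W)={3,4,5,8} D(Z)={6,7,9}: no change
Constraint 3 (Z != W) on D(Z)={6,7,9} D(W)={3,4,5,8}: no change
Constraint 4 (W < X) on D(W)={3,4,5,8} D(X)={4,5,6,7,8}: W {3,4,5,8}->{3,4,5}
So after all 4 constraints: D(W) = {3,4,5}

Answer: {3,4,5}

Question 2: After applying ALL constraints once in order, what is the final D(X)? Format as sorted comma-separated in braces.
Answer: {4,5,6,7,8}

Derivation:
Constraint 1 (X < Z) on D(X)={4,5,6,7,8,9} D(Z)={3,4,6,7,9}: X {4,5,6,7,8,9}->{4,5,6,7,8}; Z {3,4,6,7,9}->{6,7,9}
Constraint 2 (W < Z) on D(W)={3,4,5,8} D(Z)={6,7,9}: no change
Constraint 3 (Z != W) on D(Z)={6,7,9} D(W)={3,4,5,8}: no change
Constraint 4 (W < X) on D(W)={3,4,5,8} D(X)={4,5,6,7,8}: W {3,4,5,8}->{3,4,5}
So after all 4 constraints: D(X) = {4,5,6,7,8}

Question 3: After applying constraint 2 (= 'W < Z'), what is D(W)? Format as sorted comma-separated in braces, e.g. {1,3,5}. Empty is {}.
Answer: {3,4,5,8}

Derivation:
Constraint 1 (X < Z) on D(X)={4,5,6,7,8,9} D(Z)={3,4,6,7,9}: X {4,5,6,7,8,9}->{4,5,6,7,8}; Z {3,4,6,7,9}->{6,7,9}
Constraint 2 (W < Z) on D(W)={3,4,5,8} D(Z)={6,7,9}: no change
So after constraint 2: D(W) = {3,4,5,8}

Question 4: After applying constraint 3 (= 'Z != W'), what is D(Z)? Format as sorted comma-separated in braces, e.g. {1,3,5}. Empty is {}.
Constraint 1 (X < Z) on D(X)={4,5,6,7,8,9} D(Z)={3,4,6,7,9}: X {4,5,6,7,8,9}->{4,5,6,7,8}; Z {3,4,6,7,9}->{6,7,9}
Constraint 2 (W < Z) on D(W)={3,4,5,8} D(Z)={6,7,9}: no change
Constraint 3 (Z != W) on D(Z)={6,7,9} D(W)={3,4,5,8}: no change
So after constraint 3: D(Z) = {6,7,9}

Answer: {6,7,9}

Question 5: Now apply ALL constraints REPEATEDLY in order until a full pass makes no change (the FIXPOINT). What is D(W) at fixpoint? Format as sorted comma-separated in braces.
Answer: {3,4,5}

Derivation:
pass 0 (initial): D(W)={3,4,5,8}
pass 1: W {3,4,5,8}->{3,4,5}; X {4,5,6,7,8,9}->{4,5,6,7,8}; Z {3,4,6,7,9}->{6,7,9}
pass 2: no change
Fixpoint after 2 passes: D(W) = {3,4,5}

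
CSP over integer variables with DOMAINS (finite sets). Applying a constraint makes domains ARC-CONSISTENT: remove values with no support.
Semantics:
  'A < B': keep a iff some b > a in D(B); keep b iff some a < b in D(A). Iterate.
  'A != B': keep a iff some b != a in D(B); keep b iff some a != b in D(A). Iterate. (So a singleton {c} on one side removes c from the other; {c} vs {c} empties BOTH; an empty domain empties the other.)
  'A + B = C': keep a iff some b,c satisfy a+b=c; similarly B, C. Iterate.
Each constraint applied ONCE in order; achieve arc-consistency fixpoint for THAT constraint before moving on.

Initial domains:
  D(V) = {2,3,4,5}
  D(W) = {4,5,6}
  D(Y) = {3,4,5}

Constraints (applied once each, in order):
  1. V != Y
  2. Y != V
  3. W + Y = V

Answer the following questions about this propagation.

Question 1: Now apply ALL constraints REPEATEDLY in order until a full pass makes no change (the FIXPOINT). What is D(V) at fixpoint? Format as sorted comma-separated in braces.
Answer: {}

Derivation:
pass 0 (initial): D(V)={2,3,4,5}
pass 1: V {2,3,4,5}->{}; W {4,5,6}->{}; Y {3,4,5}->{}
pass 2: no change
Fixpoint after 2 passes: D(V) = {}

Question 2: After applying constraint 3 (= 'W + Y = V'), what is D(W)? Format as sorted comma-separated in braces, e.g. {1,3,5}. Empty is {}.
Answer: {}

Derivation:
Constraint 1 (V != Y) on D(V)={2,3,4,5} D(Y)={3,4,5}: no change
Constraint 2 (Y != V) on D(Y)={3,4,5} D(V)={2,3,4,5}: no change
Constraint 3 (W + Y = V) on D(W)={4,5,6} D(Y)={3,4,5} D(V)={2,3,4,5}: W {4,5,6}->{}; Y {3,4,5}->{}; V {2,3,4,5}->{}
So after constraint 3: D(W) = {}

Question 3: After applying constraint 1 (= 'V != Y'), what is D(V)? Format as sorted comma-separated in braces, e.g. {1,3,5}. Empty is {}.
Answer: {2,3,4,5}

Derivation:
Constraint 1 (V != Y) on D(V)={2,3,4,5} D(Y)={3,4,5}: no change
So after constraint 1: D(V) = {2,3,4,5}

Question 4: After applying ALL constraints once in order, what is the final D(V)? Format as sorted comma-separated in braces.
Constraint 1 (V != Y) on D(V)={2,3,4,5} D(Y)={3,4,5}: no change
Constraint 2 (Y != V) on D(Y)={3,4,5} D(V)={2,3,4,5}: no change
Constraint 3 (W + Y = V) on D(W)={4,5,6} D(Y)={3,4,5} D(V)={2,3,4,5}: W {4,5,6}->{}; Y {3,4,5}->{}; V {2,3,4,5}->{}
So after all 3 constraints: D(V) = {}

Answer: {}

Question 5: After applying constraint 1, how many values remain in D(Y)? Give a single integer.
Constraint 1 (V != Y) on D(V)={2,3,4,5} D(Y)={3,4,5}: no change
So after constraint 1: D(Y)={3,4,5}, size = 3

Answer: 3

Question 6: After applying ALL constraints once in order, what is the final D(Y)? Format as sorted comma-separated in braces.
Answer: {}

Derivation:
Constraint 1 (V != Y) on D(V)={2,3,4,5} D(Y)={3,4,5}: no change
Constraint 2 (Y != V) on D(Y)={3,4,5} D(V)={2,3,4,5}: no change
Constraint 3 (W + Y = V) on D(W)={4,5,6} D(Y)={3,4,5} D(V)={2,3,4,5}: W {4,5,6}->{}; Y {3,4,5}->{}; V {2,3,4,5}->{}
So after all 3 constraints: D(Y) = {}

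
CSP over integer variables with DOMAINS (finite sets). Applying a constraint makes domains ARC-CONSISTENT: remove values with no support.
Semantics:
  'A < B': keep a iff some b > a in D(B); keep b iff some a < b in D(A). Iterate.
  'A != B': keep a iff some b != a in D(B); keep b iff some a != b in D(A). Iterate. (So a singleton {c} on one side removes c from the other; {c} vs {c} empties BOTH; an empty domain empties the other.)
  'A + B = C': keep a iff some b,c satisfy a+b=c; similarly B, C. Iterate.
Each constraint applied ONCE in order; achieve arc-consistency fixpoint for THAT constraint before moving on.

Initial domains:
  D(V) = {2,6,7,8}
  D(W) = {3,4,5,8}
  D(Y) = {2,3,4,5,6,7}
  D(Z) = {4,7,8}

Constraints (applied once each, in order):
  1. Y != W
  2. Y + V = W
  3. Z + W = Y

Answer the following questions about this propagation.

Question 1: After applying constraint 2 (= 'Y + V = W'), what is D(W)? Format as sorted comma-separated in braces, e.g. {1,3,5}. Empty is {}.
Answer: {4,5,8}

Derivation:
Constraint 1 (Y != W) on D(Y)={2,3,4,5,6,7} D(W)={3,4,5,8}: no change
Constraint 2 (Y + V = W) on D(Y)={2,3,4,5,6,7} D(V)={2,6,7,8} D(W)={3,4,5,8}: Y {2,3,4,5,6,7}->{2,3,6}; V {2,6,7,8}->{2,6}; W {3,4,5,8}->{4,5,8}
So after constraint 2: D(W) = {4,5,8}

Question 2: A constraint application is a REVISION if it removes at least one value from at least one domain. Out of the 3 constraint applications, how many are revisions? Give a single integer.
Answer: 2

Derivation:
Constraint 1 (Y != W) on D(Y)={2,3,4,5,6,7} D(W)={3,4,5,8}: no change => not a revision
Constraint 2 (Y + V = W) on D(Y)={2,3,4,5,6,7} D(V)={2,6,7,8} D(W)={3,4,5,8}: Y {2,3,4,5,6,7}->{2,3,6}; V {2,6,7,8}->{2,6}; W {3,4,5,8}->{4,5,8} => REVISION
Constraint 3 (Z + W = Y) on D(Z)={4,7,8} D(W)={4,5,8} D(Y)={2,3,6}: Z {4,7,8}->{}; W {4,5,8}->{}; Y {2,3,6}->{} => REVISION
Total revisions = 2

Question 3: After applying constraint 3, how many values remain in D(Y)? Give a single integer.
Constraint 1 (Y != W) on D(Y)={2,3,4,5,6,7} D(W)={3,4,5,8}: no change
Constraint 2 (Y + V = W) on D(Y)={2,3,4,5,6,7} D(V)={2,6,7,8} D(W)={3,4,5,8}: Y {2,3,4,5,6,7}->{2,3,6}; V {2,6,7,8}->{2,6}; W {3,4,5,8}->{4,5,8}
Constraint 3 (Z + W = Y) on D(Z)={4,7,8} D(W)={4,5,8} D(Y)={2,3,6}: Z {4,7,8}->{}; W {4,5,8}->{}; Y {2,3,6}->{}
So after constraint 3: D(Y)={}, size = 0

Answer: 0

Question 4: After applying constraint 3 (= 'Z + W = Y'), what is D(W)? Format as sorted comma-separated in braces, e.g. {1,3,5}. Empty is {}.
Constraint 1 (Y != W) on D(Y)={2,3,4,5,6,7} D(W)={3,4,5,8}: no change
Constraint 2 (Y + V = W) on D(Y)={2,3,4,5,6,7} D(V)={2,6,7,8} D(W)={3,4,5,8}: Y {2,3,4,5,6,7}->{2,3,6}; V {2,6,7,8}->{2,6}; W {3,4,5,8}->{4,5,8}
Constraint 3 (Z + W = Y) on D(Z)={4,7,8} D(W)={4,5,8} D(Y)={2,3,6}: Z {4,7,8}->{}; W {4,5,8}->{}; Y {2,3,6}->{}
So after constraint 3: D(W) = {}

Answer: {}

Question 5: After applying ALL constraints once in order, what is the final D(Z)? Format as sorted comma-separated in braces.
Constraint 1 (Y != W) on D(Y)={2,3,4,5,6,7} D(W)={3,4,5,8}: no change
Constraint 2 (Y + V = W) on D(Y)={2,3,4,5,6,7} D(V)={2,6,7,8} D(W)={3,4,5,8}: Y {2,3,4,5,6,7}->{2,3,6}; V {2,6,7,8}->{2,6}; W {3,4,5,8}->{4,5,8}
Constraint 3 (Z + W = Y) on D(Z)={4,7,8} D(W)={4,5,8} D(Y)={2,3,6}: Z {4,7,8}->{}; W {4,5,8}->{}; Y {2,3,6}->{}
So after all 3 constraints: D(Z) = {}

Answer: {}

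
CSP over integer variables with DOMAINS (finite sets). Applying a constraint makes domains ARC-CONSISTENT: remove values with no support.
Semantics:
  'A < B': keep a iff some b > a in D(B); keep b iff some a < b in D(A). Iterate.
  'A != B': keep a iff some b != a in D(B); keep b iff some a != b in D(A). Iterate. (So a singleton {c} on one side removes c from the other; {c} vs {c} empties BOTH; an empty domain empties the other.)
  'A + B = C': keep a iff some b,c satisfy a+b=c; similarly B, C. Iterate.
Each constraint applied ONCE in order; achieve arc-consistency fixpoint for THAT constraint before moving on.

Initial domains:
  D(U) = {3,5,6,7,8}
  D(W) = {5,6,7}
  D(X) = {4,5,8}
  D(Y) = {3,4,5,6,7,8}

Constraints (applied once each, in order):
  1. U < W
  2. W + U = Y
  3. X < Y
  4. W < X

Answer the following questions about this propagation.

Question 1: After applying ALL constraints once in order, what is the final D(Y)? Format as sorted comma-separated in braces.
Constraint 1 (U < W) on D(U)={3,5,6,7,8} D(W)={5,6,7}: U {3,5,6,7,8}->{3,5,6}
Constraint 2 (W + U = Y) on D(W)={5,6,7} D(U)={3,5,6} D(Y)={3,4,5,6,7,8}: W {5,6,7}->{5}; U {3,5,6}->{3}; Y {3,4,5,6,7,8}->{8}
Constraint 3 (X < Y) on D(X)={4,5,8} D(Y)={8}: X {4,5,8}->{4,5}
Constraint 4 (W < X) on D(W)={5} D(X)={4,5}: W {5}->{}; X {4,5}->{}
So after all 4 constraints: D(Y) = {8}

Answer: {8}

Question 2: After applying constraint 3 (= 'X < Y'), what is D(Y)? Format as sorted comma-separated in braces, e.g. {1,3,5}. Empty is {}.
Constraint 1 (U < W) on D(U)={3,5,6,7,8} D(W)={5,6,7}: U {3,5,6,7,8}->{3,5,6}
Constraint 2 (W + U = Y) on D(W)={5,6,7} D(U)={3,5,6} D(Y)={3,4,5,6,7,8}: W {5,6,7}->{5}; U {3,5,6}->{3}; Y {3,4,5,6,7,8}->{8}
Constraint 3 (X < Y) on D(X)={4,5,8} D(Y)={8}: X {4,5,8}->{4,5}
So after constraint 3: D(Y) = {8}

Answer: {8}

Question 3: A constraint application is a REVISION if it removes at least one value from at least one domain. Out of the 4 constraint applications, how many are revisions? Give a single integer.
Constraint 1 (U < W) on D(U)={3,5,6,7,8} D(W)={5,6,7}: U {3,5,6,7,8}->{3,5,6} => REVISION
Constraint 2 (W + U = Y) on D(W)={5,6,7} D(U)={3,5,6} D(Y)={3,4,5,6,7,8}: W {5,6,7}->{5}; U {3,5,6}->{3}; Y {3,4,5,6,7,8}->{8} => REVISION
Constraint 3 (X < Y) on D(X)={4,5,8} D(Y)={8}: X {4,5,8}->{4,5} => REVISION
Constraint 4 (W < X) on D(W)={5} D(X)={4,5}: W {5}->{}; X {4,5}->{} => REVISION
Total revisions = 4

Answer: 4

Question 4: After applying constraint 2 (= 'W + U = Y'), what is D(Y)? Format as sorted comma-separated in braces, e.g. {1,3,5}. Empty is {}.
Answer: {8}

Derivation:
Constraint 1 (U < W) on D(U)={3,5,6,7,8} D(W)={5,6,7}: U {3,5,6,7,8}->{3,5,6}
Constraint 2 (W + U = Y) on D(W)={5,6,7} D(U)={3,5,6} D(Y)={3,4,5,6,7,8}: W {5,6,7}->{5}; U {3,5,6}->{3}; Y {3,4,5,6,7,8}->{8}
So after constraint 2: D(Y) = {8}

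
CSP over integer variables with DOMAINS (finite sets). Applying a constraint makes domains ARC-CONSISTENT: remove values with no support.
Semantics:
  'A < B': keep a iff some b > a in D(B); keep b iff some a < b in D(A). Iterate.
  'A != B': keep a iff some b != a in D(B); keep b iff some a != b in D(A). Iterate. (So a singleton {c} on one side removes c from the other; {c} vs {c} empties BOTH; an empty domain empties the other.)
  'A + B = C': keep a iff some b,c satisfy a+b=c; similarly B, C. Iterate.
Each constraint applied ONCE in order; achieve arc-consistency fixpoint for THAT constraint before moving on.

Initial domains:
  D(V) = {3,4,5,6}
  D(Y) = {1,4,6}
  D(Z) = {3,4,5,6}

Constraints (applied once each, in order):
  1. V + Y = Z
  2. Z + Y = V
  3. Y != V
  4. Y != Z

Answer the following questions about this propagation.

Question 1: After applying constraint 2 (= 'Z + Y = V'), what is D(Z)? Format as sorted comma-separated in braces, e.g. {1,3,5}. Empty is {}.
Answer: {4}

Derivation:
Constraint 1 (V + Y = Z) on D(V)={3,4,5,6} D(Y)={1,4,6} D(Z)={3,4,5,6}: V {3,4,5,6}->{3,4,5}; Y {1,4,6}->{1}; Z {3,4,5,6}->{4,5,6}
Constraint 2 (Z + Y = V) on D(Z)={4,5,6} D(Y)={1} D(V)={3,4,5}: Z {4,5,6}->{4}; V {3,4,5}->{5}
So after constraint 2: D(Z) = {4}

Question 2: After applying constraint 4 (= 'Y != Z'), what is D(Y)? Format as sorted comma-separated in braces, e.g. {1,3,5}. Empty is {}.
Constraint 1 (V + Y = Z) on D(V)={3,4,5,6} D(Y)={1,4,6} D(Z)={3,4,5,6}: V {3,4,5,6}->{3,4,5}; Y {1,4,6}->{1}; Z {3,4,5,6}->{4,5,6}
Constraint 2 (Z + Y = V) on D(Z)={4,5,6} D(Y)={1} D(V)={3,4,5}: Z {4,5,6}->{4}; V {3,4,5}->{5}
Constraint 3 (Y != V) on D(Y)={1} D(V)={5}: no change
Constraint 4 (Y != Z) on D(Y)={1} D(Z)={4}: no change
So after constraint 4: D(Y) = {1}

Answer: {1}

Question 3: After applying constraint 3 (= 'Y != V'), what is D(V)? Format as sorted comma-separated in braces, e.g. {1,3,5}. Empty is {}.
Constraint 1 (V + Y = Z) on D(V)={3,4,5,6} D(Y)={1,4,6} D(Z)={3,4,5,6}: V {3,4,5,6}->{3,4,5}; Y {1,4,6}->{1}; Z {3,4,5,6}->{4,5,6}
Constraint 2 (Z + Y = V) on D(Z)={4,5,6} D(Y)={1} D(V)={3,4,5}: Z {4,5,6}->{4}; V {3,4,5}->{5}
Constraint 3 (Y != V) on D(Y)={1} D(V)={5}: no change
So after constraint 3: D(V) = {5}

Answer: {5}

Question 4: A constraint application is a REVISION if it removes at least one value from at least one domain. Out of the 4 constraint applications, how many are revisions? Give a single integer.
Answer: 2

Derivation:
Constraint 1 (V + Y = Z) on D(V)={3,4,5,6} D(Y)={1,4,6} D(Z)={3,4,5,6}: V {3,4,5,6}->{3,4,5}; Y {1,4,6}->{1}; Z {3,4,5,6}->{4,5,6} => REVISION
Constraint 2 (Z + Y = V) on D(Z)={4,5,6} D(Y)={1} D(V)={3,4,5}: Z {4,5,6}->{4}; V {3,4,5}->{5} => REVISION
Constraint 3 (Y != V) on D(Y)={1} D(V)={5}: no change => not a revision
Constraint 4 (Y != Z) on D(Y)={1} D(Z)={4}: no change => not a revision
Total revisions = 2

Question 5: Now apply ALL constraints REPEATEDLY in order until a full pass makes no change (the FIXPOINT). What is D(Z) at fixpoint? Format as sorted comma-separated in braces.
pass 0 (initial): D(Z)={3,4,5,6}
pass 1: V {3,4,5,6}->{5}; Y {1,4,6}->{1}; Z {3,4,5,6}->{4}
pass 2: V {5}->{}; Y {1}->{}; Z {4}->{}
pass 3: no change
Fixpoint after 3 passes: D(Z) = {}

Answer: {}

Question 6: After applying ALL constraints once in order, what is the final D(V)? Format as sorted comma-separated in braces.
Constraint 1 (V + Y = Z) on D(V)={3,4,5,6} D(Y)={1,4,6} D(Z)={3,4,5,6}: V {3,4,5,6}->{3,4,5}; Y {1,4,6}->{1}; Z {3,4,5,6}->{4,5,6}
Constraint 2 (Z + Y = V) on D(Z)={4,5,6} D(Y)={1} D(V)={3,4,5}: Z {4,5,6}->{4}; V {3,4,5}->{5}
Constraint 3 (Y != V) on D(Y)={1} D(V)={5}: no change
Constraint 4 (Y != Z) on D(Y)={1} D(Z)={4}: no change
So after all 4 constraints: D(V) = {5}

Answer: {5}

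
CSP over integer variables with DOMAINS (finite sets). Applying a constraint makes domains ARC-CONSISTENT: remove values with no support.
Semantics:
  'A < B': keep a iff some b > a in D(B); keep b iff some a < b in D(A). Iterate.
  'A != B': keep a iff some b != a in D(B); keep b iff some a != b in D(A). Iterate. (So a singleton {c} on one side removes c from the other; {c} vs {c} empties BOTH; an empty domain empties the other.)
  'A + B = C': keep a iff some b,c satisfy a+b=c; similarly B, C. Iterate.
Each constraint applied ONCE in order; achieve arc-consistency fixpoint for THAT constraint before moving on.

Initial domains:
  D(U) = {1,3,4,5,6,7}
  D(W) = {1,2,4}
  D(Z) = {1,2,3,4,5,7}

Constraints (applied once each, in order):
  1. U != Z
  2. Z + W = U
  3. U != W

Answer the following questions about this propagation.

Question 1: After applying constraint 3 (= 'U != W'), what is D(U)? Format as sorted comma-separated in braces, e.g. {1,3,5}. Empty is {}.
Answer: {3,4,5,6,7}

Derivation:
Constraint 1 (U != Z) on D(U)={1,3,4,5,6,7} D(Z)={1,2,3,4,5,7}: no change
Constraint 2 (Z + W = U) on D(Z)={1,2,3,4,5,7} D(W)={1,2,4} D(U)={1,3,4,5,6,7}: Z {1,2,3,4,5,7}->{1,2,3,4,5}; U {1,3,4,5,6,7}->{3,4,5,6,7}
Constraint 3 (U != W) on D(U)={3,4,5,6,7} D(W)={1,2,4}: no change
So after constraint 3: D(U) = {3,4,5,6,7}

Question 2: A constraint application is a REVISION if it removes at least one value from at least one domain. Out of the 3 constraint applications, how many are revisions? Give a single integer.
Constraint 1 (U != Z) on D(U)={1,3,4,5,6,7} D(Z)={1,2,3,4,5,7}: no change => not a revision
Constraint 2 (Z + W = U) on D(Z)={1,2,3,4,5,7} D(W)={1,2,4} D(U)={1,3,4,5,6,7}: Z {1,2,3,4,5,7}->{1,2,3,4,5}; U {1,3,4,5,6,7}->{3,4,5,6,7} => REVISION
Constraint 3 (U != W) on D(U)={3,4,5,6,7} D(W)={1,2,4}: no change => not a revision
Total revisions = 1

Answer: 1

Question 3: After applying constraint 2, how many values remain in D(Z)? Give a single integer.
Constraint 1 (U != Z) on D(U)={1,3,4,5,6,7} D(Z)={1,2,3,4,5,7}: no change
Constraint 2 (Z + W = U) on D(Z)={1,2,3,4,5,7} D(W)={1,2,4} D(U)={1,3,4,5,6,7}: Z {1,2,3,4,5,7}->{1,2,3,4,5}; U {1,3,4,5,6,7}->{3,4,5,6,7}
So after constraint 2: D(Z)={1,2,3,4,5}, size = 5

Answer: 5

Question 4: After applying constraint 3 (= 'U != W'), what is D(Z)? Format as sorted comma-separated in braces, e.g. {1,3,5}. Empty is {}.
Constraint 1 (U != Z) on D(U)={1,3,4,5,6,7} D(Z)={1,2,3,4,5,7}: no change
Constraint 2 (Z + W = U) on D(Z)={1,2,3,4,5,7} D(W)={1,2,4} D(U)={1,3,4,5,6,7}: Z {1,2,3,4,5,7}->{1,2,3,4,5}; U {1,3,4,5,6,7}->{3,4,5,6,7}
Constraint 3 (U != W) on D(U)={3,4,5,6,7} D(W)={1,2,4}: no change
So after constraint 3: D(Z) = {1,2,3,4,5}

Answer: {1,2,3,4,5}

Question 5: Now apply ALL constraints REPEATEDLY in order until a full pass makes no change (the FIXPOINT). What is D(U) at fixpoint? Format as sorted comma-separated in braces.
pass 0 (initial): D(U)={1,3,4,5,6,7}
pass 1: U {1,3,4,5,6,7}->{3,4,5,6,7}; Z {1,2,3,4,5,7}->{1,2,3,4,5}
pass 2: no change
Fixpoint after 2 passes: D(U) = {3,4,5,6,7}

Answer: {3,4,5,6,7}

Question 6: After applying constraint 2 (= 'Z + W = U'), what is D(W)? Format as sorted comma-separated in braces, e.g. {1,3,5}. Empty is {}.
Answer: {1,2,4}

Derivation:
Constraint 1 (U != Z) on D(U)={1,3,4,5,6,7} D(Z)={1,2,3,4,5,7}: no change
Constraint 2 (Z + W = U) on D(Z)={1,2,3,4,5,7} D(W)={1,2,4} D(U)={1,3,4,5,6,7}: Z {1,2,3,4,5,7}->{1,2,3,4,5}; U {1,3,4,5,6,7}->{3,4,5,6,7}
So after constraint 2: D(W) = {1,2,4}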